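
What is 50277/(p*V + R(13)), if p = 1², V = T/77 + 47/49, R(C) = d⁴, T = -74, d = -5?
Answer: 27099303/336874 ≈ 80.443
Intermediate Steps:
R(C) = 625 (R(C) = (-5)⁴ = 625)
V = -1/539 (V = -74/77 + 47/49 = -1/539 ≈ -0.0018553)
p = 1
50277/(p*V + R(13)) = 50277/(1*(-1/539) + 625) = 50277/(-1/539 + 625) = 50277/(336874/539) = 50277*(539/336874) = 27099303/336874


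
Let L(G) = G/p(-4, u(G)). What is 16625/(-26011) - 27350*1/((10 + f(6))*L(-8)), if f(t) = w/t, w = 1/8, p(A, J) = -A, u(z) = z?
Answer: 24275425/17797 ≈ 1364.0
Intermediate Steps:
w = ⅛ ≈ 0.12500
L(G) = G/4 (L(G) = G/((-1*(-4))) = G/4)
f(t) = 1/(8*t)
16625/(-26011) - 27350*1/((10 + f(6))*L(-8)) = 16625/(-26011) - 27350*(-1/(2*(10 + (⅛)/6))) = 16625*(-1/26011) - 27350*(-1/(2*(10 + (⅛)*(⅙)))) = -875/1369 - 27350*(-1/(2*(10 + 1/48))) = -875/1369 - 27350/((-2*481/48)) = -875/1369 - 27350/(-481/24) = -875/1369 - 27350*(-24/481) = -875/1369 + 656400/481 = 24275425/17797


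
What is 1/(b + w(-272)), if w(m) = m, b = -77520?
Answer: -1/77792 ≈ -1.2855e-5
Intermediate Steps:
1/(b + w(-272)) = 1/(-77520 - 272) = 1/(-77792) = -1/77792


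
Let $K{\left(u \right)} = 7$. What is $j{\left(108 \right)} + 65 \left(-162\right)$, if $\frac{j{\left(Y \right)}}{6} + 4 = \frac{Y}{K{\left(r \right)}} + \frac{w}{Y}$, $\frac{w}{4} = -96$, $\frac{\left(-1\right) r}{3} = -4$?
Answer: $- \frac{220138}{21} \approx -10483.0$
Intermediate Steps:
$r = 12$ ($r = \left(-3\right) \left(-4\right) = 12$)
$w = -384$ ($w = 4 \left(-96\right) = -384$)
$j{\left(Y \right)} = -24 - \frac{2304}{Y} + \frac{6 Y}{7}$ ($j{\left(Y \right)} = -24 + 6 \left(\frac{Y}{7} - \frac{384}{Y}\right) = -24 + 6 \left(- \frac{384}{Y} + \frac{Y}{7}\right) = -24 + \left(- \frac{2304}{Y} + \frac{6 Y}{7}\right) = -24 - \frac{2304}{Y} + \frac{6 Y}{7}$)
$j{\left(108 \right)} + 65 \left(-162\right) = \left(-24 - \frac{2304}{108} + \frac{6}{7} \cdot 108\right) + 65 \left(-162\right) = \left(-24 - \frac{64}{3} + \frac{648}{7}\right) - 10530 = \frac{992}{21} - 10530 = - \frac{220138}{21}$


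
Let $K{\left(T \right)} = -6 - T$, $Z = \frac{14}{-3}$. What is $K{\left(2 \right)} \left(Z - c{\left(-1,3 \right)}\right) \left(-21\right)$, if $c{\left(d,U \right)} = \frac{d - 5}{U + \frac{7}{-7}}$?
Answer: $-280$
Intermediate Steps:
$Z = - \frac{14}{3}$ ($Z = 14 \left(- \frac{1}{3}\right) = - \frac{14}{3} \approx -4.6667$)
$c{\left(d,U \right)} = \frac{-5 + d}{-1 + U}$ ($c{\left(d,U \right)} = \frac{-5 + d}{U + 7 \left(- \frac{1}{7}\right)} = \frac{-5 + d}{U - 1} = \frac{-5 + d}{-1 + U}$)
$K{\left(2 \right)} \left(Z - c{\left(-1,3 \right)}\right) \left(-21\right) = \left(-6 - 2\right) \left(- \frac{14}{3} - \frac{-5 - 1}{-1 + 3}\right) \left(-21\right) = \left(-6 - 2\right) \left(- \frac{14}{3} - \frac{1}{2} \left(-6\right)\right) \left(-21\right) = - 8 \left(- \frac{14}{3} - \frac{1}{2} \left(-6\right)\right) \left(-21\right) = - 8 \left(- \frac{14}{3} - -3\right) \left(-21\right) = - 8 \left(- \frac{14}{3} + 3\right) \left(-21\right) = \left(-8\right) \left(- \frac{5}{3}\right) \left(-21\right) = \frac{40}{3} \left(-21\right) = -280$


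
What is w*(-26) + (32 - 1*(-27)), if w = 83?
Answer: -2099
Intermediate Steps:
w*(-26) + (32 - 1*(-27)) = 83*(-26) + (32 - 1*(-27)) = -2158 + (32 + 27) = -2158 + 59 = -2099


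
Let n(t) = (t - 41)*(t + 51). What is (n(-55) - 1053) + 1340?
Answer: 671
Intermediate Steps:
n(t) = (-41 + t)*(51 + t)
(n(-55) - 1053) + 1340 = ((-2091 + (-55)² + 10*(-55)) - 1053) + 1340 = ((-2091 + 3025 - 550) - 1053) + 1340 = (384 - 1053) + 1340 = -669 + 1340 = 671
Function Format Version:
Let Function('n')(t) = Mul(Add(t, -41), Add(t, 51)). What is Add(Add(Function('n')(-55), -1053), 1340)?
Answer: 671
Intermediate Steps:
Function('n')(t) = Mul(Add(-41, t), Add(51, t))
Add(Add(Function('n')(-55), -1053), 1340) = Add(Add(Add(-2091, Pow(-55, 2), Mul(10, -55)), -1053), 1340) = Add(Add(Add(-2091, 3025, -550), -1053), 1340) = Add(Add(384, -1053), 1340) = Add(-669, 1340) = 671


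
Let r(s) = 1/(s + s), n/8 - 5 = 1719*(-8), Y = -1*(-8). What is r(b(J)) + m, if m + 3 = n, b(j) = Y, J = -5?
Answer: -1759663/16 ≈ -1.0998e+5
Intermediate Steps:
Y = 8
n = -109976 (n = 40 + 8*(1719*(-8)) = 40 + 8*(-13752) = 40 - 110016 = -109976)
b(j) = 8
m = -109979 (m = -3 - 109976 = -109979)
r(s) = 1/(2*s)
r(b(J)) + m = (½)/8 - 109979 = (½)*(⅛) - 109979 = 1/16 - 109979 = -1759663/16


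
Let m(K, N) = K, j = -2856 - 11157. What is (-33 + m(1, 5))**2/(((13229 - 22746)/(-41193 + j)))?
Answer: 56530944/9517 ≈ 5940.0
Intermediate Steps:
j = -14013
(-33 + m(1, 5))**2/(((13229 - 22746)/(-41193 + j))) = (-33 + 1)**2/(((13229 - 22746)/(-41193 - 14013))) = (-32)**2/((-9517/(-55206))) = 1024/((-9517*(-1/55206))) = 1024/(9517/55206) = 1024*(55206/9517) = 56530944/9517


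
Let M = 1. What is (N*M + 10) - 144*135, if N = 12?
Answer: -19418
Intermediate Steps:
(N*M + 10) - 144*135 = (12*1 + 10) - 144*135 = (12 + 10) - 19440 = 22 - 19440 = -19418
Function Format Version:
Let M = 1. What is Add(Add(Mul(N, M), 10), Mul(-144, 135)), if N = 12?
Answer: -19418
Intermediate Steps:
Add(Add(Mul(N, M), 10), Mul(-144, 135)) = Add(Add(Mul(12, 1), 10), Mul(-144, 135)) = Add(Add(12, 10), -19440) = Add(22, -19440) = -19418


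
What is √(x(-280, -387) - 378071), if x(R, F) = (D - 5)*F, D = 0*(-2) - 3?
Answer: 5*I*√14999 ≈ 612.35*I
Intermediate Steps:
D = -3 (D = 0 - 3 = -3)
x(R, F) = -8*F (x(R, F) = (-3 - 5)*F = -8*F)
√(x(-280, -387) - 378071) = √(-8*(-387) - 378071) = √(3096 - 378071) = √(-374975) = 5*I*√14999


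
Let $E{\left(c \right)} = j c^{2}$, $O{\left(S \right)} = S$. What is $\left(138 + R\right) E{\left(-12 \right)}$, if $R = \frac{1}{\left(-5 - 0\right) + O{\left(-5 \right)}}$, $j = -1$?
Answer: $- \frac{99288}{5} \approx -19858.0$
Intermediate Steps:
$R = - \frac{1}{10}$ ($R = \frac{1}{\left(-5 - 0\right) - 5} = \frac{1}{\left(-5 + 0\right) - 5} = \frac{1}{-5 - 5} = \frac{1}{-10} = - \frac{1}{10} \approx -0.1$)
$E{\left(c \right)} = - c^{2}$
$\left(138 + R\right) E{\left(-12 \right)} = \left(138 - \frac{1}{10}\right) \left(- \left(-12\right)^{2}\right) = \frac{1379 \left(\left(-1\right) 144\right)}{10} = \frac{1379}{10} \left(-144\right) = - \frac{99288}{5}$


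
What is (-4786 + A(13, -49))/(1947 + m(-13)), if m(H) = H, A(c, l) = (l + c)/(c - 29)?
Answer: -19135/7736 ≈ -2.4735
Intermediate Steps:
A(c, l) = (c + l)/(-29 + c)
(-4786 + A(13, -49))/(1947 + m(-13)) = (-4786 + (13 - 49)/(-29 + 13))/(1947 - 13) = (-4786 - 36/(-16))/1934 = (-4786 - 1/16*(-36))*(1/1934) = (-4786 + 9/4)*(1/1934) = -19135/4*1/1934 = -19135/7736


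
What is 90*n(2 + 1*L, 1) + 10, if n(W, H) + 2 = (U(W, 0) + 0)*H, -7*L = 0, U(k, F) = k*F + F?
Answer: -170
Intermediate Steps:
U(k, F) = F + F*k (U(k, F) = F*k + F = F + F*k)
L = 0 (L = -⅐*0 = 0)
n(W, H) = -2 (n(W, H) = -2 + (0*(1 + W) + 0)*H = -2 + (0 + 0)*H = -2 + 0*H = -2 + 0 = -2)
90*n(2 + 1*L, 1) + 10 = 90*(-2) + 10 = -180 + 10 = -170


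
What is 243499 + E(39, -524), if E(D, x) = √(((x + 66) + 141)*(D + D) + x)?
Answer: 243499 + 5*I*√1010 ≈ 2.435e+5 + 158.9*I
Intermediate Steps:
E(D, x) = √(x + 2*D*(207 + x)) (E(D, x) = √(((66 + x) + 141)*(2*D) + x) = √((207 + x)*(2*D) + x) = √(2*D*(207 + x) + x) = √(x + 2*D*(207 + x)))
243499 + E(39, -524) = 243499 + √(-524 + 414*39 + 2*39*(-524)) = 243499 + √(-524 + 16146 - 40872) = 243499 + √(-25250) = 243499 + 5*I*√1010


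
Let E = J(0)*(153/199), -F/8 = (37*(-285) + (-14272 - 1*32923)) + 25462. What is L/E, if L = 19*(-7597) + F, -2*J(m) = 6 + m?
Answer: -22662319/459 ≈ -49373.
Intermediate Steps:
J(m) = -3 - m/2 (J(m) = -(6 + m)/2 = -3 - m/2)
F = 258224 (F = -8*((37*(-285) + (-14272 - 1*32923)) + 25462) = -8*((-10545 + (-14272 - 32923)) + 25462) = -8*((-10545 - 47195) + 25462) = -8*(-57740 + 25462) = -8*(-32278) = 258224)
L = 113881 (L = 19*(-7597) + 258224 = -144343 + 258224 = 113881)
E = -459/199 (E = (-3 - ½*0)*(153/199) = (-3 + 0)*(153*(1/199)) = -3*153/199 = -459/199 ≈ -2.3065)
L/E = 113881/(-459/199) = 113881*(-199/459) = -22662319/459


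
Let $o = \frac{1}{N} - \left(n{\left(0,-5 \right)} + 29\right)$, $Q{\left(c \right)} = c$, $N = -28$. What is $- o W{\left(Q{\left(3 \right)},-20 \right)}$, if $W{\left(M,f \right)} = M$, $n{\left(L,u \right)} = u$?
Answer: $\frac{2019}{28} \approx 72.107$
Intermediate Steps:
$o = - \frac{673}{28}$ ($o = \frac{1}{-28} - \left(-5 + 29\right) = - \frac{1}{28} - 24 = - \frac{673}{28} \approx -24.036$)
$- o W{\left(Q{\left(3 \right)},-20 \right)} = \left(-1\right) \left(- \frac{673}{28}\right) 3 = \frac{673}{28} \cdot 3 = \frac{2019}{28}$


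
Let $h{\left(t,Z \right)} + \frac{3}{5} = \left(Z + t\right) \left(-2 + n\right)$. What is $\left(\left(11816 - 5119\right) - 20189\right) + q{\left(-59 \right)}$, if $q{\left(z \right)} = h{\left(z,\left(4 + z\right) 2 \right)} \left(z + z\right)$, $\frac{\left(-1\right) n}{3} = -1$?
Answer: $\frac{32604}{5} \approx 6520.8$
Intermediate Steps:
$n = 3$ ($n = \left(-3\right) \left(-1\right) = 3$)
$h{\left(t,Z \right)} = - \frac{3}{5} + Z + t$ ($h{\left(t,Z \right)} = - \frac{3}{5} + \left(Z + t\right) \left(-2 + 3\right) = - \frac{3}{5} + \left(Z + t\right) 1 = - \frac{3}{5} + \left(Z + t\right) = - \frac{3}{5} + Z + t$)
$q{\left(z \right)} = 2 z \left(\frac{37}{5} + 3 z\right)$ ($q{\left(z \right)} = \left(- \frac{3}{5} + \left(4 + z\right) 2 + z\right) \left(z + z\right) = \left(- \frac{3}{5} + \left(8 + 2 z\right) + z\right) 2 z = \left(\frac{37}{5} + 3 z\right) 2 z = 2 z \left(\frac{37}{5} + 3 z\right)$)
$\left(\left(11816 - 5119\right) - 20189\right) + q{\left(-59 \right)} = \left(\left(11816 - 5119\right) - 20189\right) + \frac{2}{5} \left(-59\right) \left(37 + 15 \left(-59\right)\right) = \left(6697 - 20189\right) + \frac{2}{5} \left(-59\right) \left(37 - 885\right) = -13492 + \frac{2}{5} \left(-59\right) \left(-848\right) = -13492 + \frac{100064}{5} = \frac{32604}{5}$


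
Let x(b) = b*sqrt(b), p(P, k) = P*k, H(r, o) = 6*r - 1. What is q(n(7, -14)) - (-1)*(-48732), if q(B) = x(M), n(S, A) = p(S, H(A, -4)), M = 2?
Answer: -48732 + 2*sqrt(2) ≈ -48729.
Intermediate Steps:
H(r, o) = -1 + 6*r
x(b) = b**(3/2)
n(S, A) = S*(-1 + 6*A)
q(B) = 2*sqrt(2) (q(B) = 2**(3/2) = 2*sqrt(2))
q(n(7, -14)) - (-1)*(-48732) = 2*sqrt(2) - (-1)*(-48732) = 2*sqrt(2) - 1*48732 = 2*sqrt(2) - 48732 = -48732 + 2*sqrt(2)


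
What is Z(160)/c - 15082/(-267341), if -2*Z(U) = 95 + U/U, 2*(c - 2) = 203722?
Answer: 1523465398/27232156283 ≈ 0.055944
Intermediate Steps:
c = 101863 (c = 2 + (1/2)*203722 = 2 + 101861 = 101863)
Z(U) = -48 (Z(U) = -(95 + U/U)/2 = -(95 + 1)/2 = -1/2*96 = -48)
Z(160)/c - 15082/(-267341) = -48/101863 - 15082/(-267341) = -48*1/101863 - 15082*(-1/267341) = -48/101863 + 15082/267341 = 1523465398/27232156283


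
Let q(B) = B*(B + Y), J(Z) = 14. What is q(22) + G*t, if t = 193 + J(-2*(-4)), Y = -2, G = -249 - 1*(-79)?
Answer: -34750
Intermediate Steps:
G = -170 (G = -249 + 79 = -170)
t = 207 (t = 193 + 14 = 207)
q(B) = B*(-2 + B) (q(B) = B*(B - 2) = B*(-2 + B))
q(22) + G*t = 22*(-2 + 22) - 170*207 = 22*20 - 35190 = 440 - 35190 = -34750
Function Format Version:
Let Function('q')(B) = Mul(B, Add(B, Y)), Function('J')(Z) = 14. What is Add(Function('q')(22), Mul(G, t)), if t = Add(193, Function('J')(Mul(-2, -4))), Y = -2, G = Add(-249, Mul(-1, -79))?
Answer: -34750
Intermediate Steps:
G = -170 (G = Add(-249, 79) = -170)
t = 207 (t = Add(193, 14) = 207)
Function('q')(B) = Mul(B, Add(-2, B)) (Function('q')(B) = Mul(B, Add(B, -2)) = Mul(B, Add(-2, B)))
Add(Function('q')(22), Mul(G, t)) = Add(Mul(22, Add(-2, 22)), Mul(-170, 207)) = Add(Mul(22, 20), -35190) = Add(440, -35190) = -34750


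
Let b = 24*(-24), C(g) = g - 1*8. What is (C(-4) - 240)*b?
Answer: 145152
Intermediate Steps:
C(g) = -8 + g (C(g) = g - 8 = -8 + g)
b = -576
(C(-4) - 240)*b = ((-8 - 4) - 240)*(-576) = (-12 - 240)*(-576) = -252*(-576) = 145152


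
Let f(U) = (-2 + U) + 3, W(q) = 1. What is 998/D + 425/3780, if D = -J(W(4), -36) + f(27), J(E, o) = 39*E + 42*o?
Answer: 882073/1134756 ≈ 0.77732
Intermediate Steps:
f(U) = 1 + U
D = 1501 (D = -(39*1 + 42*(-36)) + (1 + 27) = -(39 - 1512) + 28 = -1*(-1473) + 28 = 1473 + 28 = 1501)
998/D + 425/3780 = 998/1501 + 425/3780 = 998*(1/1501) + 425*(1/3780) = 998/1501 + 85/756 = 882073/1134756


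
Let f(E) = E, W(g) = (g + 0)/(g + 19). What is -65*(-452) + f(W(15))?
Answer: 998935/34 ≈ 29380.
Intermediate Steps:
W(g) = g/(19 + g)
-65*(-452) + f(W(15)) = -65*(-452) + 15/(19 + 15) = 29380 + 15/34 = 998935/34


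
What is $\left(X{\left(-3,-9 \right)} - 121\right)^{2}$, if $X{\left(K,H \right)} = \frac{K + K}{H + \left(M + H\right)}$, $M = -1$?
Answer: $\frac{5257849}{361} \approx 14565.0$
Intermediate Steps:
$X{\left(K,H \right)} = \frac{2 K}{-1 + 2 H}$ ($X{\left(K,H \right)} = \frac{K + K}{H + \left(-1 + H\right)} = \frac{2 K}{-1 + 2 H}$)
$\left(X{\left(-3,-9 \right)} - 121\right)^{2} = \left(2 \left(-3\right) \frac{1}{-1 + 2 \left(-9\right)} - 121\right)^{2} = \left(2 \left(-3\right) \frac{1}{-1 - 18} - 121\right)^{2} = \left(2 \left(-3\right) \frac{1}{-19} - 121\right)^{2} = \left(2 \left(-3\right) \left(- \frac{1}{19}\right) - 121\right)^{2} = \left(\frac{6}{19} - 121\right)^{2} = \left(- \frac{2293}{19}\right)^{2} = \frac{5257849}{361}$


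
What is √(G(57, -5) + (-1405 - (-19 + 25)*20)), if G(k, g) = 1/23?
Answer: I*√806702/23 ≈ 39.051*I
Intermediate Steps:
G(k, g) = 1/23
√(G(57, -5) + (-1405 - (-19 + 25)*20)) = √(1/23 + (-1405 - (-19 + 25)*20)) = √(1/23 + (-1405 - 6*20)) = √(1/23 + (-1405 - 1*120)) = √(1/23 + (-1405 - 120)) = √(1/23 - 1525) = √(-35074/23) = I*√806702/23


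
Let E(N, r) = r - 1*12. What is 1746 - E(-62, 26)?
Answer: 1732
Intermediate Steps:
E(N, r) = -12 + r (E(N, r) = r - 12 = -12 + r)
1746 - E(-62, 26) = 1746 - (-12 + 26) = 1746 - 1*14 = 1746 - 14 = 1732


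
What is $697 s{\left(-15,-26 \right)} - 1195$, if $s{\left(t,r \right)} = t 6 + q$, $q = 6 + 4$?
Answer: $-56955$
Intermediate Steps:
$q = 10$
$s{\left(t,r \right)} = 10 + 6 t$ ($s{\left(t,r \right)} = t 6 + 10 = 6 t + 10 = 10 + 6 t$)
$697 s{\left(-15,-26 \right)} - 1195 = 697 \left(10 + 6 \left(-15\right)\right) - 1195 = 697 \left(10 - 90\right) - 1195 = 697 \left(-80\right) - 1195 = -55760 - 1195 = -56955$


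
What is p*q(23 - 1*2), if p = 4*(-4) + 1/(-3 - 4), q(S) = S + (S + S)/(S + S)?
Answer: -2486/7 ≈ -355.14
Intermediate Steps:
q(S) = 1 + S (q(S) = S + (2*S)/((2*S)) = S + (2*S)*(1/(2*S)) = S + 1 = 1 + S)
p = -113/7 (p = -16 + 1/(-7) = -16 - ⅐ = -113/7 ≈ -16.143)
p*q(23 - 1*2) = -113*(1 + (23 - 1*2))/7 = -113*(1 + (23 - 2))/7 = -113*(1 + 21)/7 = -113/7*22 = -2486/7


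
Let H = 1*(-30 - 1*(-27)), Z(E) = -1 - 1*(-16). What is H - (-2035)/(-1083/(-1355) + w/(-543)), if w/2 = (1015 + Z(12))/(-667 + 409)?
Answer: 192917579322/77256551 ≈ 2497.1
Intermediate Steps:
Z(E) = 15 (Z(E) = -1 + 16 = 15)
w = -1030/129 (w = 2*((1015 + 15)/(-667 + 409)) = 2*(1030/(-258)) = 2*(1030*(-1/258)) = 2*(-515/129) = -1030/129 ≈ -7.9845)
H = -3 (H = 1*(-30 + 27) = 1*(-3) = -3)
H - (-2035)/(-1083/(-1355) + w/(-543)) = -3 - (-2035)/(-1083/(-1355) - 1030/129/(-543)) = -3 - (-2035)/(-1083*(-1/1355) - 1030/129*(-1/543)) = -3 - (-2035)/(1083/1355 + 1030/70047) = -3 - (-2035)/77256551/94913685 = -3 - (-2035)*94913685/77256551 = -3 - 1*(-193149348975/77256551) = -3 + 193149348975/77256551 = 192917579322/77256551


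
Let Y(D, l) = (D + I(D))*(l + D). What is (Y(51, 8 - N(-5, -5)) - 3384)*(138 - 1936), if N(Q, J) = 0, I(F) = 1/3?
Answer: 1916668/3 ≈ 6.3889e+5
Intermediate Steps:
I(F) = 1/3
Y(D, l) = (1/3 + D)*(D + l) (Y(D, l) = (D + 1/3)*(l + D) = (1/3 + D)*(D + l))
(Y(51, 8 - N(-5, -5)) - 3384)*(138 - 1936) = ((51**2 + (1/3)*51 + (8 - 1*0)/3 + 51*(8 - 1*0)) - 3384)*(138 - 1936) = ((2601 + 17 + (8 + 0)/3 + 51*(8 + 0)) - 3384)*(-1798) = ((2601 + 17 + (1/3)*8 + 51*8) - 3384)*(-1798) = ((2601 + 17 + 8/3 + 408) - 3384)*(-1798) = (9086/3 - 3384)*(-1798) = -1066/3*(-1798) = 1916668/3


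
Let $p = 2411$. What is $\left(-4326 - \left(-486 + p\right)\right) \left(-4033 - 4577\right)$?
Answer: $53821110$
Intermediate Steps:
$\left(-4326 - \left(-486 + p\right)\right) \left(-4033 - 4577\right) = \left(-4326 + \left(486 - 2411\right)\right) \left(-4033 - 4577\right) = \left(-4326 + \left(486 - 2411\right)\right) \left(-8610\right) = \left(-4326 - 1925\right) \left(-8610\right) = \left(-6251\right) \left(-8610\right) = 53821110$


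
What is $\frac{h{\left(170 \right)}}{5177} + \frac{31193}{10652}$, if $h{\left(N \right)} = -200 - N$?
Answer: $\frac{157544921}{55145404} \approx 2.8569$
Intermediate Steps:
$\frac{h{\left(170 \right)}}{5177} + \frac{31193}{10652} = \frac{-200 - 170}{5177} + \frac{31193}{10652} = \left(-200 - 170\right) \frac{1}{5177} + 31193 \cdot \frac{1}{10652} = \left(-370\right) \frac{1}{5177} + \frac{31193}{10652} = - \frac{370}{5177} + \frac{31193}{10652} = \frac{157544921}{55145404}$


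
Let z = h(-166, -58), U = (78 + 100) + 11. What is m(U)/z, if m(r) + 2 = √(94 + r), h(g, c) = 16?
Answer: -⅛ + √283/16 ≈ 0.92641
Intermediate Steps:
U = 189 (U = 178 + 11 = 189)
z = 16
m(r) = -2 + √(94 + r)
m(U)/z = (-2 + √(94 + 189))/16 = (-2 + √283)*(1/16) = -⅛ + √283/16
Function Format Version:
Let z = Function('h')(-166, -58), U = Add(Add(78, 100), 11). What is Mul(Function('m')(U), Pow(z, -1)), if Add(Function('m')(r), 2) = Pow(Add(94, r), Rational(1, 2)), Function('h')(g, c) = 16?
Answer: Add(Rational(-1, 8), Mul(Rational(1, 16), Pow(283, Rational(1, 2)))) ≈ 0.92641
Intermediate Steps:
U = 189 (U = Add(178, 11) = 189)
z = 16
Function('m')(r) = Add(-2, Pow(Add(94, r), Rational(1, 2)))
Mul(Function('m')(U), Pow(z, -1)) = Mul(Add(-2, Pow(Add(94, 189), Rational(1, 2))), Pow(16, -1)) = Mul(Add(-2, Pow(283, Rational(1, 2))), Rational(1, 16)) = Add(Rational(-1, 8), Mul(Rational(1, 16), Pow(283, Rational(1, 2))))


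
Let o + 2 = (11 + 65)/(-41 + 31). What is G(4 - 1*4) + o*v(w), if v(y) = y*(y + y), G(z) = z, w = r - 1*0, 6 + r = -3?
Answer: -7776/5 ≈ -1555.2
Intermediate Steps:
r = -9 (r = -6 - 3 = -9)
w = -9 (w = -9 - 1*0 = -9 + 0 = -9)
v(y) = 2*y**2 (v(y) = y*(2*y) = 2*y**2)
o = -48/5 (o = -2 + (11 + 65)/(-41 + 31) = -2 + 76/(-10) = -2 + 76*(-1/10) = -2 - 38/5 = -48/5 ≈ -9.6000)
G(4 - 1*4) + o*v(w) = (4 - 1*4) - 96*(-9)**2/5 = (4 - 4) - 96*81/5 = 0 - 48/5*162 = 0 - 7776/5 = -7776/5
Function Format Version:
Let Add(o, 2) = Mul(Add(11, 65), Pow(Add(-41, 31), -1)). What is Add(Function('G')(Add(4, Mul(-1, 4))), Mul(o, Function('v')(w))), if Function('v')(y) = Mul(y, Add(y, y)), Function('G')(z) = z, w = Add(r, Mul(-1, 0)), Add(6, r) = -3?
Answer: Rational(-7776, 5) ≈ -1555.2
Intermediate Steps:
r = -9 (r = Add(-6, -3) = -9)
w = -9 (w = Add(-9, Mul(-1, 0)) = Add(-9, 0) = -9)
Function('v')(y) = Mul(2, Pow(y, 2)) (Function('v')(y) = Mul(y, Mul(2, y)) = Mul(2, Pow(y, 2)))
o = Rational(-48, 5) (o = Add(-2, Mul(Add(11, 65), Pow(Add(-41, 31), -1))) = Add(-2, Mul(76, Pow(-10, -1))) = Add(-2, Mul(76, Rational(-1, 10))) = Add(-2, Rational(-38, 5)) = Rational(-48, 5) ≈ -9.6000)
Add(Function('G')(Add(4, Mul(-1, 4))), Mul(o, Function('v')(w))) = Add(Add(4, Mul(-1, 4)), Mul(Rational(-48, 5), Mul(2, Pow(-9, 2)))) = Add(Add(4, -4), Mul(Rational(-48, 5), Mul(2, 81))) = Add(0, Mul(Rational(-48, 5), 162)) = Add(0, Rational(-7776, 5)) = Rational(-7776, 5)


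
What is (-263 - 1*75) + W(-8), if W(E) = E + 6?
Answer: -340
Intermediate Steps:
W(E) = 6 + E
(-263 - 1*75) + W(-8) = (-263 - 1*75) + (6 - 8) = (-263 - 75) - 2 = -338 - 2 = -340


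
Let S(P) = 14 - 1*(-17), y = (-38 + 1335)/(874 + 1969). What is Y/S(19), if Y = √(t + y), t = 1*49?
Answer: 2*√99934293/88133 ≈ 0.22686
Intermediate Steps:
t = 49
y = 1297/2843 ≈ 0.45621
Y = 2*√99934293/2843 (Y = √(49 + 1297/2843) = √(140604/2843) = 2*√99934293/2843 ≈ 7.0325)
S(P) = 31 (S(P) = 14 + 17 = 31)
Y/S(19) = (2*√99934293/2843)/31 = (2*√99934293/2843)*(1/31) = 2*√99934293/88133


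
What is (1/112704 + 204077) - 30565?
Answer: 19555496449/112704 ≈ 1.7351e+5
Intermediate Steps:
(1/112704 + 204077) - 30565 = 23000294209/112704 - 30565 = 19555496449/112704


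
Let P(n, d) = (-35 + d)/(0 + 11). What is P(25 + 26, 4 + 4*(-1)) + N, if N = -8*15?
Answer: -1355/11 ≈ -123.18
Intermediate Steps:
P(n, d) = -35/11 + d/11 (P(n, d) = (-35 + d)/11 = (-35 + d)*(1/11) = -35/11 + d/11)
N = -120
P(25 + 26, 4 + 4*(-1)) + N = (-35/11 + (4 + 4*(-1))/11) - 120 = (-35/11 + (4 - 4)/11) - 120 = (-35/11 + (1/11)*0) - 120 = (-35/11 + 0) - 120 = -35/11 - 120 = -1355/11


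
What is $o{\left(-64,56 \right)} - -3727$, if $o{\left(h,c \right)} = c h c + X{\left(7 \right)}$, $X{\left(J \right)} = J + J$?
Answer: $-196963$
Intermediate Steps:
$X{\left(J \right)} = 2 J$
$o{\left(h,c \right)} = 14 + h c^{2}$ ($o{\left(h,c \right)} = c h c + 2 \cdot 7 = h c^{2} + 14 = 14 + h c^{2}$)
$o{\left(-64,56 \right)} - -3727 = \left(14 - 64 \cdot 56^{2}\right) - -3727 = \left(14 - 200704\right) + 3727 = -200690 + 3727 = -196963$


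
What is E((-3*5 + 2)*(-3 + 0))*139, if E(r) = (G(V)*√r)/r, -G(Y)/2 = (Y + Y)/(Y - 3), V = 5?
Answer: -1390*√39/39 ≈ -222.58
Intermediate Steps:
G(Y) = -4*Y/(-3 + Y) (G(Y) = -2*(Y + Y)/(Y - 3) = -2*2*Y/(-3 + Y) = -4*Y/(-3 + Y))
E(r) = -10/√r (E(r) = ((-4*5/(-3 + 5))*√r)/r = ((-4*5/2)*√r)/r = ((-4*5*½)*√r)/r = (-10*√r)/r = -10/√r)
E((-3*5 + 2)*(-3 + 0))*139 = -10*√39/39*139 = -1390*√39/39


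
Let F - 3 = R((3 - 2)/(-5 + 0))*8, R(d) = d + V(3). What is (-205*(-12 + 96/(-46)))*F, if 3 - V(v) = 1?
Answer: 1155708/23 ≈ 50248.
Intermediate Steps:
V(v) = 2 (V(v) = 3 - 1*1 = 3 - 1 = 2)
R(d) = 2 + d (R(d) = d + 2 = 2 + d)
F = 87/5 (F = 3 + (2 + (3 - 2)/(-5 + 0))*8 = 3 + (2 + 1/(-5))*8 = 3 + (2 + 1*(-⅕))*8 = 3 + (2 - ⅕)*8 = 3 + (9/5)*8 = 3 + 72/5 = 87/5 ≈ 17.400)
(-205*(-12 + 96/(-46)))*F = -205*(-12 + 96/(-46))*(87/5) = -205*(-12 + 96*(-1/46))*(87/5) = -205*(-12 - 48/23)*(87/5) = -205*(-324/23)*(87/5) = (66420/23)*(87/5) = 1155708/23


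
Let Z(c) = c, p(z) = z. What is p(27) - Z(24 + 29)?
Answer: -26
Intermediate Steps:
p(27) - Z(24 + 29) = 27 - (24 + 29) = 27 - 1*53 = 27 - 53 = -26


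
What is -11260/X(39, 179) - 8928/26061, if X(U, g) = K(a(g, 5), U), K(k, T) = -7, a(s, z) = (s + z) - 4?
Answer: 1995812/1241 ≈ 1608.2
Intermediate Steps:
a(s, z) = -4 + s + z
X(U, g) = -7
-11260/X(39, 179) - 8928/26061 = -11260/(-7) - 8928/26061 = -11260*(-1/7) - 8928*1/26061 = 11260/7 - 2976/8687 = 1995812/1241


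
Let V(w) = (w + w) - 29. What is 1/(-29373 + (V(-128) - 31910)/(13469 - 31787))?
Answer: -18318/538022419 ≈ -3.4047e-5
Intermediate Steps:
V(w) = -29 + 2*w (V(w) = 2*w - 29 = -29 + 2*w)
1/(-29373 + (V(-128) - 31910)/(13469 - 31787)) = 1/(-29373 + ((-29 + 2*(-128)) - 31910)/(13469 - 31787)) = 1/(-29373 + ((-29 - 256) - 31910)/(-18318)) = 1/(-29373 + (-285 - 31910)*(-1/18318)) = 1/(-29373 - 32195*(-1/18318)) = 1/(-29373 + 32195/18318) = 1/(-538022419/18318) = -18318/538022419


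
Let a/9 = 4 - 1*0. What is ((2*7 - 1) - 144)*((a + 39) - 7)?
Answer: -8908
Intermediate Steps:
a = 36 (a = 9*(4 - 1*0) = 9*(4 + 0) = 9*4 = 36)
((2*7 - 1) - 144)*((a + 39) - 7) = ((2*7 - 1) - 144)*((36 + 39) - 7) = ((14 - 1) - 144)*(75 - 7) = (13 - 144)*68 = -131*68 = -8908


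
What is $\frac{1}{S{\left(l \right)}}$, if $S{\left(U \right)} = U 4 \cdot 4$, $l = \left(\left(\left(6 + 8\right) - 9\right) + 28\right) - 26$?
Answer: $\frac{1}{112} \approx 0.0089286$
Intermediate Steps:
$l = 7$ ($l = \left(\left(14 - 9\right) + 28\right) - 26 = \left(5 + 28\right) - 26 = 33 - 26 = 7$)
$S{\left(U \right)} = 16 U$ ($S{\left(U \right)} = 4 U 4 = 16 U$)
$\frac{1}{S{\left(l \right)}} = \frac{1}{16 \cdot 7} = \frac{1}{112}$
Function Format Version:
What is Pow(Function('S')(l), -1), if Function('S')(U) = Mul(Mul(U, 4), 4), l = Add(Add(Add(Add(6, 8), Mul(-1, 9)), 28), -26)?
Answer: Rational(1, 112) ≈ 0.0089286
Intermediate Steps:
l = 7 (l = Add(Add(Add(14, -9), 28), -26) = Add(Add(5, 28), -26) = Add(33, -26) = 7)
Function('S')(U) = Mul(16, U) (Function('S')(U) = Mul(Mul(4, U), 4) = Mul(16, U))
Pow(Function('S')(l), -1) = Pow(Mul(16, 7), -1) = Pow(112, -1) = Rational(1, 112)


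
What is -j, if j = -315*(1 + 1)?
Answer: 630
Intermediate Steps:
j = -630 (j = -315*2 = -105*6 = -630)
-j = -1*(-630) = 630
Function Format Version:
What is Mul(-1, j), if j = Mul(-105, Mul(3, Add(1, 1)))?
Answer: 630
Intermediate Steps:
j = -630 (j = Mul(-105, Mul(3, 2)) = Mul(-105, 6) = -630)
Mul(-1, j) = Mul(-1, -630) = 630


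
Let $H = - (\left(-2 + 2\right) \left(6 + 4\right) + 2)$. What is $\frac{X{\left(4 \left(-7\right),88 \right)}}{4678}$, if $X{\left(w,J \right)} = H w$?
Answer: $\frac{28}{2339} \approx 0.011971$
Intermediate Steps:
$H = -2$ ($H = - (0 \cdot 10 + 2) = - (0 + 2) = \left(-1\right) 2 = -2$)
$X{\left(w,J \right)} = - 2 w$
$\frac{X{\left(4 \left(-7\right),88 \right)}}{4678} = \frac{\left(-2\right) 4 \left(-7\right)}{4678} = \left(-2\right) \left(-28\right) \frac{1}{4678} = 56 \cdot \frac{1}{4678} = \frac{28}{2339}$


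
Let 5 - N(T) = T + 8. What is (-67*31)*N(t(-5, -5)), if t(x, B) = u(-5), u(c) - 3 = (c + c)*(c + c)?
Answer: 220162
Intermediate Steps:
u(c) = 3 + 4*c² (u(c) = 3 + (c + c)*(c + c) = 3 + (2*c)*(2*c) = 3 + 4*c²)
t(x, B) = 103 (t(x, B) = 3 + 4*(-5)² = 3 + 4*25 = 3 + 100 = 103)
N(T) = -3 - T (N(T) = 5 - (T + 8) = 5 - (8 + T) = 5 + (-8 - T) = -3 - T)
(-67*31)*N(t(-5, -5)) = (-67*31)*(-3 - 1*103) = -2077*(-3 - 103) = -2077*(-106) = 220162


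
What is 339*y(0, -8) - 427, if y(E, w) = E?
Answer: -427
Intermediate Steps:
339*y(0, -8) - 427 = 339*0 - 427 = 0 - 427 = -427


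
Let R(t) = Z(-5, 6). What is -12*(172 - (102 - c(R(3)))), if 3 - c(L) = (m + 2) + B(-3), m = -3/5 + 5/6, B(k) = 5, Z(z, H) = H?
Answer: -3946/5 ≈ -789.20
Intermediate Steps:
R(t) = 6
m = 7/30 (m = -3*⅕ + 5*(⅙) = -⅗ + ⅚ = 7/30 ≈ 0.23333)
c(L) = -127/30 (c(L) = 3 - ((7/30 + 2) + 5) = 3 - (67/30 + 5) = 3 - 1*217/30 = 3 - 217/30 = -127/30)
-12*(172 - (102 - c(R(3)))) = -12*(172 - (102 - 1*(-127/30))) = -12*(172 - (102 + 127/30)) = -12*(172 - 1*3187/30) = -12*(172 - 3187/30) = -12*1973/30 = -3946/5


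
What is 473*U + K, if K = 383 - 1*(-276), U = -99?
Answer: -46168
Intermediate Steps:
K = 659 (K = 383 + 276 = 659)
473*U + K = 473*(-99) + 659 = -46827 + 659 = -46168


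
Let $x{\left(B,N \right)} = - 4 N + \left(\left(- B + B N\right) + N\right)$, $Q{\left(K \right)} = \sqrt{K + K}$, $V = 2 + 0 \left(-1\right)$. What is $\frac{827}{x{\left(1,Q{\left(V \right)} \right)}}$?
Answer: $- \frac{827}{5} \approx -165.4$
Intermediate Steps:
$V = 2$ ($V = 2 + 0 = 2$)
$Q{\left(K \right)} = \sqrt{2} \sqrt{K}$ ($Q{\left(K \right)} = \sqrt{2 K} = \sqrt{2} \sqrt{K}$)
$x{\left(B,N \right)} = - B - 3 N + B N$ ($x{\left(B,N \right)} = - 4 N + \left(N - B + B N\right) = - B - 3 N + B N$)
$\frac{827}{x{\left(1,Q{\left(V \right)} \right)}} = \frac{827}{\left(-1\right) 1 - 3 \sqrt{2} \sqrt{2} + 1 \sqrt{2} \sqrt{2}} = \frac{827}{-1 - 6 + 1 \cdot 2} = \frac{827}{-1 - 6 + 2} = \frac{827}{-5} = 827 \left(- \frac{1}{5}\right) = - \frac{827}{5}$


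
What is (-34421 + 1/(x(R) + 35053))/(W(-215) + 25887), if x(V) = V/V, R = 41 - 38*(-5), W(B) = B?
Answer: -1206593733/899906288 ≈ -1.3408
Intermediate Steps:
R = 231 (R = 41 + 190 = 231)
x(V) = 1
(-34421 + 1/(x(R) + 35053))/(W(-215) + 25887) = (-34421 + 1/(1 + 35053))/(-215 + 25887) = (-34421 + 1/35054)/25672 = (-34421 + 1/35054)*(1/25672) = -1206593733/35054*1/25672 = -1206593733/899906288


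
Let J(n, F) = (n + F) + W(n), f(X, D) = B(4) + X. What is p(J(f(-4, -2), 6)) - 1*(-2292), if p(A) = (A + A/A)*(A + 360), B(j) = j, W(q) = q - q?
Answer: 4854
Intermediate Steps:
W(q) = 0
f(X, D) = 4 + X
J(n, F) = F + n (J(n, F) = (n + F) + 0 = (F + n) + 0 = F + n)
p(A) = (1 + A)*(360 + A) (p(A) = (A + 1)*(360 + A) = (1 + A)*(360 + A))
p(J(f(-4, -2), 6)) - 1*(-2292) = (360 + (6 + (4 - 4))² + 361*(6 + (4 - 4))) - 1*(-2292) = (360 + (6 + 0)² + 361*(6 + 0)) + 2292 = (360 + 6² + 361*6) + 2292 = (360 + 36 + 2166) + 2292 = 2562 + 2292 = 4854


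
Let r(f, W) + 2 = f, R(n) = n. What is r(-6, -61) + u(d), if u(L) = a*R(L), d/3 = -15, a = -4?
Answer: 172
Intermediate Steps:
r(f, W) = -2 + f
d = -45 (d = 3*(-15) = -45)
u(L) = -4*L
r(-6, -61) + u(d) = (-2 - 6) - 4*(-45) = -8 + 180 = 172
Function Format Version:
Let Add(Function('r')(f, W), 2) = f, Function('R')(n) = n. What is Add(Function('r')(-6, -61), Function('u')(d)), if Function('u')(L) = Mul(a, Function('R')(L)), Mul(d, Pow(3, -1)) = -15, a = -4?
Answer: 172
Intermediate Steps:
Function('r')(f, W) = Add(-2, f)
d = -45 (d = Mul(3, -15) = -45)
Function('u')(L) = Mul(-4, L)
Add(Function('r')(-6, -61), Function('u')(d)) = Add(Add(-2, -6), Mul(-4, -45)) = Add(-8, 180) = 172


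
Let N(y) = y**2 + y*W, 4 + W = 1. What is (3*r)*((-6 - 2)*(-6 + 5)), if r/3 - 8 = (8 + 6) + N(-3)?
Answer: 2880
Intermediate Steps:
W = -3 (W = -4 + 1 = -3)
N(y) = y**2 - 3*y (N(y) = y**2 + y*(-3) = y**2 - 3*y)
r = 120 (r = 24 + 3*((8 + 6) - 3*(-3 - 3)) = 24 + 3*(14 - 3*(-6)) = 24 + 3*(14 + 18) = 24 + 3*32 = 24 + 96 = 120)
(3*r)*((-6 - 2)*(-6 + 5)) = (3*120)*((-6 - 2)*(-6 + 5)) = 360*(-8*(-1)) = 360*8 = 2880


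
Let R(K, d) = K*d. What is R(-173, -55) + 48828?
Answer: 58343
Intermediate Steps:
R(-173, -55) + 48828 = -173*(-55) + 48828 = 9515 + 48828 = 58343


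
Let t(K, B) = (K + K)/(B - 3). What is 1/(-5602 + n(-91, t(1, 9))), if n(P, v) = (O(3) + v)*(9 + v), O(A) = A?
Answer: -9/50138 ≈ -0.00017950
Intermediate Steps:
t(K, B) = 2*K/(-3 + B) (t(K, B) = (2*K)/(-3 + B) = 2*K/(-3 + B))
n(P, v) = (3 + v)*(9 + v)
1/(-5602 + n(-91, t(1, 9))) = 1/(-5602 + (27 + (2*1/(-3 + 9))² + 12*(2*1/(-3 + 9)))) = 1/(-5602 + (27 + (2*1/6)² + 12*(2*1/6))) = 1/(-5602 + (27 + (2*1*(⅙))² + 12*(2*1*(⅙)))) = 1/(-5602 + (27 + (⅓)² + 12*(⅓))) = 1/(-5602 + (27 + ⅑ + 4)) = 1/(-5602 + 280/9) = 1/(-50138/9) = -9/50138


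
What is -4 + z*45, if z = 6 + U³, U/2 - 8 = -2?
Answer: 78026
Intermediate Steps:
U = 12 (U = 16 + 2*(-2) = 16 - 4 = 12)
z = 1734 (z = 6 + 12³ = 6 + 1728 = 1734)
-4 + z*45 = -4 + 1734*45 = -4 + 78030 = 78026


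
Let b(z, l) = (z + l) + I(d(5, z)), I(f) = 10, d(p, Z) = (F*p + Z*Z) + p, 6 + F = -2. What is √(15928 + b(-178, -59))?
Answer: √15701 ≈ 125.30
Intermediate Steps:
F = -8 (F = -6 - 2 = -8)
d(p, Z) = Z² - 7*p (d(p, Z) = (-8*p + Z*Z) + p = (-8*p + Z²) + p = (Z² - 8*p) + p = Z² - 7*p)
b(z, l) = 10 + l + z (b(z, l) = (z + l) + 10 = (l + z) + 10 = 10 + l + z)
√(15928 + b(-178, -59)) = √(15928 + (10 - 59 - 178)) = √(15928 - 227) = √15701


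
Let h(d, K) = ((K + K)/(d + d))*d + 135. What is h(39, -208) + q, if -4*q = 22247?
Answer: -22539/4 ≈ -5634.8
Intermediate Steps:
h(d, K) = 135 + K (h(d, K) = ((2*K)/((2*d)))*d + 135 = ((2*K)*(1/(2*d)))*d + 135 = (K/d)*d + 135 = K + 135 = 135 + K)
q = -22247/4 (q = -¼*22247 = -22247/4 ≈ -5561.8)
h(39, -208) + q = (135 - 208) - 22247/4 = -73 - 22247/4 = -22539/4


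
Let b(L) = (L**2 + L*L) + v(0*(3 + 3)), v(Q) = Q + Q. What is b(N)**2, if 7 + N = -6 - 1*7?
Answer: 640000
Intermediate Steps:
v(Q) = 2*Q
N = -20 (N = -7 + (-6 - 1*7) = -7 + (-6 - 7) = -7 - 13 = -20)
b(L) = 2*L**2 (b(L) = (L**2 + L*L) + 2*(0*(3 + 3)) = (L**2 + L**2) + 2*(0*6) = 2*L**2 + 2*0 = 2*L**2 + 0 = 2*L**2)
b(N)**2 = (2*(-20)**2)**2 = (2*400)**2 = 800**2 = 640000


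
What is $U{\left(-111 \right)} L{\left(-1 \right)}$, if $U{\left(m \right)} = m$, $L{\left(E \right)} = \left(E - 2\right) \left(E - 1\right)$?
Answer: $-666$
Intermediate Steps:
$L{\left(E \right)} = \left(-1 + E\right) \left(-2 + E\right)$ ($L{\left(E \right)} = \left(-2 + E\right) \left(-1 + E\right) = \left(-1 + E\right) \left(-2 + E\right)$)
$U{\left(-111 \right)} L{\left(-1 \right)} = - 111 \left(2 + \left(-1\right)^{2} - -3\right) = - 111 \left(2 + 1 + 3\right) = \left(-111\right) 6 = -666$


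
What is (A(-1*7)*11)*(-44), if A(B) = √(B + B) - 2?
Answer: 968 - 484*I*√14 ≈ 968.0 - 1811.0*I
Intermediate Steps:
A(B) = -2 + √2*√B (A(B) = √(2*B) - 2 = √2*√B - 2 = -2 + √2*√B)
(A(-1*7)*11)*(-44) = ((-2 + √2*√(-1*7))*11)*(-44) = ((-2 + √2*√(-7))*11)*(-44) = ((-2 + √2*(I*√7))*11)*(-44) = ((-2 + I*√14)*11)*(-44) = (-22 + 11*I*√14)*(-44) = 968 - 484*I*√14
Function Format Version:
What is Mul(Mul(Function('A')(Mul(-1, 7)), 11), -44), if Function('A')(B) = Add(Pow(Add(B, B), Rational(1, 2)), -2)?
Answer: Add(968, Mul(-484, I, Pow(14, Rational(1, 2)))) ≈ Add(968.00, Mul(-1811.0, I))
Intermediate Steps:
Function('A')(B) = Add(-2, Mul(Pow(2, Rational(1, 2)), Pow(B, Rational(1, 2)))) (Function('A')(B) = Add(Pow(Mul(2, B), Rational(1, 2)), -2) = Add(Mul(Pow(2, Rational(1, 2)), Pow(B, Rational(1, 2))), -2) = Add(-2, Mul(Pow(2, Rational(1, 2)), Pow(B, Rational(1, 2)))))
Mul(Mul(Function('A')(Mul(-1, 7)), 11), -44) = Mul(Mul(Add(-2, Mul(Pow(2, Rational(1, 2)), Pow(Mul(-1, 7), Rational(1, 2)))), 11), -44) = Mul(Mul(Add(-2, Mul(Pow(2, Rational(1, 2)), Pow(-7, Rational(1, 2)))), 11), -44) = Mul(Mul(Add(-2, Mul(Pow(2, Rational(1, 2)), Mul(I, Pow(7, Rational(1, 2))))), 11), -44) = Mul(Mul(Add(-2, Mul(I, Pow(14, Rational(1, 2)))), 11), -44) = Mul(Add(-22, Mul(11, I, Pow(14, Rational(1, 2)))), -44) = Add(968, Mul(-484, I, Pow(14, Rational(1, 2))))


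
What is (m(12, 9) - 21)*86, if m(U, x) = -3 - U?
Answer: -3096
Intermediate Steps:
(m(12, 9) - 21)*86 = ((-3 - 1*12) - 21)*86 = ((-3 - 12) - 21)*86 = (-15 - 21)*86 = -36*86 = -3096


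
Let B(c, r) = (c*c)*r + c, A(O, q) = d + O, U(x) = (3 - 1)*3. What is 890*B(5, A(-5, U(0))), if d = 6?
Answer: 26700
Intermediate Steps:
U(x) = 6 (U(x) = 2*3 = 6)
A(O, q) = 6 + O
B(c, r) = c + r*c**2 (B(c, r) = c**2*r + c = r*c**2 + c = c + r*c**2)
890*B(5, A(-5, U(0))) = 890*(5*(1 + 5*(6 - 5))) = 890*(5*(1 + 5*1)) = 890*(5*(1 + 5)) = 890*(5*6) = 890*30 = 26700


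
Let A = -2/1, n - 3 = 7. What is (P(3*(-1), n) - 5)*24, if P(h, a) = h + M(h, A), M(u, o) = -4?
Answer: -288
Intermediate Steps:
n = 10 (n = 3 + 7 = 10)
A = -2 (A = -2*1 = -2)
P(h, a) = -4 + h (P(h, a) = h - 4 = -4 + h)
(P(3*(-1), n) - 5)*24 = ((-4 + 3*(-1)) - 5)*24 = ((-4 - 3) - 5)*24 = (-7 - 5)*24 = -12*24 = -288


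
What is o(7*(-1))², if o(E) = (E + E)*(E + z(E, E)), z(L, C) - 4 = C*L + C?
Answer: 298116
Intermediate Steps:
z(L, C) = 4 + C + C*L (z(L, C) = 4 + (C*L + C) = 4 + (C + C*L) = 4 + C + C*L)
o(E) = 2*E*(4 + E² + 2*E) (o(E) = (E + E)*(E + (4 + E + E*E)) = (2*E)*(E + (4 + E + E²)) = (2*E)*(4 + E² + 2*E) = 2*E*(4 + E² + 2*E))
o(7*(-1))² = (2*(7*(-1))*(4 + (7*(-1))² + 2*(7*(-1))))² = (2*(-7)*(4 + (-7)² + 2*(-7)))² = (2*(-7)*(4 + 49 - 14))² = (2*(-7)*39)² = (-546)² = 298116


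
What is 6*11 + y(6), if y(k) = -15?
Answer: 51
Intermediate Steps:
6*11 + y(6) = 6*11 - 15 = 66 - 15 = 51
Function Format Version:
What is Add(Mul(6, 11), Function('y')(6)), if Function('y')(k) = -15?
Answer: 51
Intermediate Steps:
Add(Mul(6, 11), Function('y')(6)) = Add(Mul(6, 11), -15) = Add(66, -15) = 51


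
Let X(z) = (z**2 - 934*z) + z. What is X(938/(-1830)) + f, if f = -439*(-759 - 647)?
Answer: 517164338566/837225 ≈ 6.1771e+5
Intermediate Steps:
X(z) = z**2 - 933*z
f = 617234 (f = -439*(-1406) = 617234)
X(938/(-1830)) + f = (938/(-1830))*(-933 + 938/(-1830)) + 617234 = (938*(-1/1830))*(-933 + 938*(-1/1830)) + 617234 = -469*(-933 - 469/915)/915 + 617234 = -469/915*(-854164/915) + 617234 = 400602916/837225 + 617234 = 517164338566/837225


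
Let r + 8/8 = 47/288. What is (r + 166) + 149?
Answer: 90479/288 ≈ 314.16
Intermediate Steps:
r = -241/288 (r = -1 + 47/288 = -241/288 ≈ -0.83681)
(r + 166) + 149 = (-241/288 + 166) + 149 = 47567/288 + 149 = 90479/288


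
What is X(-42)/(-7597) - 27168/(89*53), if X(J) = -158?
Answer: -205650010/35835049 ≈ -5.7388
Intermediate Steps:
X(-42)/(-7597) - 27168/(89*53) = -158/(-7597) - 27168/(89*53) = -158*(-1/7597) - 27168/4717 = 158/7597 - 27168*1/4717 = 158/7597 - 27168/4717 = -205650010/35835049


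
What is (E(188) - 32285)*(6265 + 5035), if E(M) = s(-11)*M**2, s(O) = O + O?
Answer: -9151338900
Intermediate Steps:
s(O) = 2*O
E(M) = -22*M**2 (E(M) = (2*(-11))*M**2 = -22*M**2)
(E(188) - 32285)*(6265 + 5035) = (-22*188**2 - 32285)*(6265 + 5035) = (-22*35344 - 32285)*11300 = (-777568 - 32285)*11300 = -809853*11300 = -9151338900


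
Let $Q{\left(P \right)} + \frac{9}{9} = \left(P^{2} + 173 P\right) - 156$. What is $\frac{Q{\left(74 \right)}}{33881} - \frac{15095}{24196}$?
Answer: $- \frac{72977979}{819784676} \approx -0.089021$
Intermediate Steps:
$Q{\left(P \right)} = -157 + P^{2} + 173 P$ ($Q{\left(P \right)} = -1 - \left(156 - P^{2} - 173 P\right) = -1 + \left(-156 + P^{2} + 173 P\right) = -157 + P^{2} + 173 P$)
$\frac{Q{\left(74 \right)}}{33881} - \frac{15095}{24196} = \frac{-157 + 74^{2} + 173 \cdot 74}{33881} - \frac{15095}{24196} = \left(-157 + 5476 + 12802\right) \frac{1}{33881} - \frac{15095}{24196} = 18121 \cdot \frac{1}{33881} - \frac{15095}{24196} = \frac{18121}{33881} - \frac{15095}{24196} = - \frac{72977979}{819784676}$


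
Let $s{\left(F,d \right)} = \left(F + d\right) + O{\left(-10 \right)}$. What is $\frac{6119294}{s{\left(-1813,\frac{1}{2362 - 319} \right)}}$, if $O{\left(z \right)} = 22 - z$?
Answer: $- \frac{6250858821}{1819291} \approx -3435.9$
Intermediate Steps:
$s{\left(F,d \right)} = 32 + F + d$ ($s{\left(F,d \right)} = \left(F + d\right) + \left(22 - -10\right) = \left(F + d\right) + \left(22 + 10\right) = \left(F + d\right) + 32 = 32 + F + d$)
$\frac{6119294}{s{\left(-1813,\frac{1}{2362 - 319} \right)}} = \frac{6119294}{32 - 1813 + \frac{1}{2362 - 319}} = \frac{6119294}{32 - 1813 + \frac{1}{2043}} = \frac{6119294}{- \frac{3638582}{2043}} = 6119294 \left(- \frac{2043}{3638582}\right) = - \frac{6250858821}{1819291}$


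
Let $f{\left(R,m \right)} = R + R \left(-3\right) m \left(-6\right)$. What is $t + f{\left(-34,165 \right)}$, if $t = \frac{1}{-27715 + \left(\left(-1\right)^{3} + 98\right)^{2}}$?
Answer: $- \frac{1849162285}{18306} \approx -1.0101 \cdot 10^{5}$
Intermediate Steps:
$f{\left(R,m \right)} = R + 18 R m$ ($f{\left(R,m \right)} = R + - 3 R m \left(-6\right) = R + 18 R m$)
$t = - \frac{1}{18306}$ ($t = \frac{1}{-27715 + \left(-1 + 98\right)^{2}} = \frac{1}{-27715 + 97^{2}} = \frac{1}{-27715 + 9409} = \frac{1}{-18306} = - \frac{1}{18306} \approx -5.4627 \cdot 10^{-5}$)
$t + f{\left(-34,165 \right)} = - \frac{1}{18306} - 34 \left(1 + 18 \cdot 165\right) = - \frac{1}{18306} - 34 \left(1 + 2970\right) = - \frac{1}{18306} - 101014 = - \frac{1849162285}{18306}$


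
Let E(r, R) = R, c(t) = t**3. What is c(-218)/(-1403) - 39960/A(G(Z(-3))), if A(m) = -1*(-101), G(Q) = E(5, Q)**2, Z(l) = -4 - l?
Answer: 990319552/141703 ≈ 6988.7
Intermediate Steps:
G(Q) = Q**2
A(m) = 101
c(-218)/(-1403) - 39960/A(G(Z(-3))) = (-218)**3/(-1403) - 39960/101 = -10360232*(-1/1403) - 39960*1/101 = 10360232/1403 - 39960/101 = 990319552/141703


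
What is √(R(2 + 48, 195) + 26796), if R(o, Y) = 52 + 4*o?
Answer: 14*√138 ≈ 164.46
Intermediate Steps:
√(R(2 + 48, 195) + 26796) = √((52 + 4*(2 + 48)) + 26796) = √((52 + 4*50) + 26796) = √((52 + 200) + 26796) = √(252 + 26796) = √27048 = 14*√138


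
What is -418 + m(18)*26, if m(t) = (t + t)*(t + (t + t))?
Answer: 50126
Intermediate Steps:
m(t) = 6*t**2 (m(t) = (2*t)*(t + 2*t) = (2*t)*(3*t) = 6*t**2)
-418 + m(18)*26 = -418 + (6*18**2)*26 = -418 + (6*324)*26 = -418 + 1944*26 = -418 + 50544 = 50126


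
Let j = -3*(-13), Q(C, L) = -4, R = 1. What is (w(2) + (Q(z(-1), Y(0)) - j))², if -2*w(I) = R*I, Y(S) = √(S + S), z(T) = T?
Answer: 1936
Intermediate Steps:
Y(S) = √2*√S (Y(S) = √(2*S) = √2*√S)
j = 39
w(I) = -I/2
(w(2) + (Q(z(-1), Y(0)) - j))² = (-½*2 + (-4 - 1*39))² = (-1 + (-4 - 39))² = (-1 - 43)² = (-44)² = 1936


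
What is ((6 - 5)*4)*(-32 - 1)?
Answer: -132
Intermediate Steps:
((6 - 5)*4)*(-32 - 1) = (1*4)*(-33) = 4*(-33) = -132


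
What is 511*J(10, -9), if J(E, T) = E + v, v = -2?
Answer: 4088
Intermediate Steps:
J(E, T) = -2 + E (J(E, T) = E - 2 = -2 + E)
511*J(10, -9) = 511*(-2 + 10) = 511*8 = 4088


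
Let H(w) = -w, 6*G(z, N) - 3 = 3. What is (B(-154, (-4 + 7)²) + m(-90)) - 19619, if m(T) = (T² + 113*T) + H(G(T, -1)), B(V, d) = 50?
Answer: -21640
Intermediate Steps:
G(z, N) = 1 (G(z, N) = ½ + (⅙)*3 = ½ + ½ = 1)
m(T) = -1 + T² + 113*T (m(T) = (T² + 113*T) - 1*1 = (T² + 113*T) - 1 = -1 + T² + 113*T)
(B(-154, (-4 + 7)²) + m(-90)) - 19619 = (50 + (-1 + (-90)² + 113*(-90))) - 19619 = (50 + (-1 + 8100 - 10170)) - 19619 = (50 - 2071) - 19619 = -2021 - 19619 = -21640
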